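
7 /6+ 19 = 121 /6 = 20.17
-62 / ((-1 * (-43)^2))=62 / 1849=0.03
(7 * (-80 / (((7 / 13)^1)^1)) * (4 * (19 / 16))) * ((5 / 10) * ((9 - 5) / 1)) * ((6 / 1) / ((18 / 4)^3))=-158080 / 243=-650.53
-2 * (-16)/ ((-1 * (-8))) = 4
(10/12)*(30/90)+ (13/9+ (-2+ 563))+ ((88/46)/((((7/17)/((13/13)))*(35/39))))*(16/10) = 289585343/507150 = 571.01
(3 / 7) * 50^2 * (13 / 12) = 8125 / 7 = 1160.71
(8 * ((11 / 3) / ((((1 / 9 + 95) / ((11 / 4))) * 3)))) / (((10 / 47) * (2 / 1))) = 5687 / 8560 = 0.66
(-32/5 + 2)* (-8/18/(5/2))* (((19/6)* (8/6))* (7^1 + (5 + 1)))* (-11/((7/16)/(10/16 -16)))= 16597.56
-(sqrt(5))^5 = -25 * sqrt(5) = -55.90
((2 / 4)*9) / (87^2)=1 / 1682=0.00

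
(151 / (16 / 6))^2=205209 / 64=3206.39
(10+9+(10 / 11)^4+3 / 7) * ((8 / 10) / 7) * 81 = 667821024 / 3587045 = 186.18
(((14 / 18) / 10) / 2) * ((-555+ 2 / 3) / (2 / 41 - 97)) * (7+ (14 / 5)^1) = 23386769 / 10732500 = 2.18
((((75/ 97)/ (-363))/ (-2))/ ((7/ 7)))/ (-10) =-5/ 46948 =-0.00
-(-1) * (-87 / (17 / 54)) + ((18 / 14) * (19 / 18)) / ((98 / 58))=-3213461 / 11662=-275.55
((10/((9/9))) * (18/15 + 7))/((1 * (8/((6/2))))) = 123/4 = 30.75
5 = 5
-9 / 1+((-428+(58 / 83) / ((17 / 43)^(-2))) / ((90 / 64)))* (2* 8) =-3742635167 / 767335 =-4877.45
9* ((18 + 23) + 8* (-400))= -28431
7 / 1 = 7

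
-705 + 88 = -617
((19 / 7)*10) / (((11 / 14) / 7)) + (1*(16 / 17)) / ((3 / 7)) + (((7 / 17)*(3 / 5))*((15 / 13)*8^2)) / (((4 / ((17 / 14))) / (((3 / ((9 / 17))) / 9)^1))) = 601676 / 2431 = 247.50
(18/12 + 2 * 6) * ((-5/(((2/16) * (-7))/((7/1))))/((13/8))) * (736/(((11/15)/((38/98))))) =906163200/7007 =129322.56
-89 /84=-1.06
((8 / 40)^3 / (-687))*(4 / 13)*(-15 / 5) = 0.00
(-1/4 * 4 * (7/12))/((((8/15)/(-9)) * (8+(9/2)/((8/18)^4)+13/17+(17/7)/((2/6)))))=599760/8004751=0.07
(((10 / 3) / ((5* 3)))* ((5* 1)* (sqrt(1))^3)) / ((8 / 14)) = 35 / 18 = 1.94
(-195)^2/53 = 38025/53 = 717.45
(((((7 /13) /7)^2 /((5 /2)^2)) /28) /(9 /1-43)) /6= -1 /6033300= -0.00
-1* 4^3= -64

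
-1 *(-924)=924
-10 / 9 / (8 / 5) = -25 / 36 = -0.69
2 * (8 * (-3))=-48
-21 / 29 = -0.72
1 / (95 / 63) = 63 / 95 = 0.66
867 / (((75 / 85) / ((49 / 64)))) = 240737 / 320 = 752.30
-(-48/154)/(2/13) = 156/77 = 2.03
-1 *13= -13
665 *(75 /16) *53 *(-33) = -87231375 /16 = -5451960.94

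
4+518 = 522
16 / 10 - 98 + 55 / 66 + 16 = -2387 / 30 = -79.57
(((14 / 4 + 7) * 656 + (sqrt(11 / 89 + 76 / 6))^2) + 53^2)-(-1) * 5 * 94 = 2718004 / 267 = 10179.79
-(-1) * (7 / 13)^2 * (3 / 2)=147 / 338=0.43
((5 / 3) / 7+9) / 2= 97 / 21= 4.62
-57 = -57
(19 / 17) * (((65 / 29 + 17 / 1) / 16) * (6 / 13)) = 15903 / 25636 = 0.62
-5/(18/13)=-65/18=-3.61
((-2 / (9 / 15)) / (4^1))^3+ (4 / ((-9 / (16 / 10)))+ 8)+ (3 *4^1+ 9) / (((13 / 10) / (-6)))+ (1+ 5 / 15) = -88.88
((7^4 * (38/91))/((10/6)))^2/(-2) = -764483202/4225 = -180942.77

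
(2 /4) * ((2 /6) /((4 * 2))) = 1 /48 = 0.02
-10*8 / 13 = -6.15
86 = 86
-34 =-34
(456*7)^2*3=30566592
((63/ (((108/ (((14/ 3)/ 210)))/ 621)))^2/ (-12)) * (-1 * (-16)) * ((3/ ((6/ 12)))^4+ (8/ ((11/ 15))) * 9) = -33127038/ 275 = -120461.96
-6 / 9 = -2 / 3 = -0.67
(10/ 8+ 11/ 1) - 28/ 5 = 133/ 20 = 6.65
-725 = -725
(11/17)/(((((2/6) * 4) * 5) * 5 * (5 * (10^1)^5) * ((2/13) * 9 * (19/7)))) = 1001/96900000000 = 0.00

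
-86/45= -1.91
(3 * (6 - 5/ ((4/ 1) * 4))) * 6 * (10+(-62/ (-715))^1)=113589/ 110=1032.63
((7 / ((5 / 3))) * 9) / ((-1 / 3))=-567 / 5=-113.40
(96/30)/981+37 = 181501/4905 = 37.00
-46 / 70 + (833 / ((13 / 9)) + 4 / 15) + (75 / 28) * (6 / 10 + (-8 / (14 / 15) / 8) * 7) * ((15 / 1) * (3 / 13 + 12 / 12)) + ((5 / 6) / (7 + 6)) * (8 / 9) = 2888818 / 12285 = 235.15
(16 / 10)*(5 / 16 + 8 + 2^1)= 33 / 2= 16.50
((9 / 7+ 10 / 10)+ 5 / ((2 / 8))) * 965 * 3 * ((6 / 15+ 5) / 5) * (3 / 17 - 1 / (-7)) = 92672424 / 4165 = 22250.28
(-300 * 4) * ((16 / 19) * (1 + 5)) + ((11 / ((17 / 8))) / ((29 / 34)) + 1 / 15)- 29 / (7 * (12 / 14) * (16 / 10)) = -801380099 / 132240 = -6060.04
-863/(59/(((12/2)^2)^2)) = -1118448/59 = -18956.75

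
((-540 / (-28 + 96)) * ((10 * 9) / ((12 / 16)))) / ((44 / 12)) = -48600 / 187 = -259.89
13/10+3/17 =251/170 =1.48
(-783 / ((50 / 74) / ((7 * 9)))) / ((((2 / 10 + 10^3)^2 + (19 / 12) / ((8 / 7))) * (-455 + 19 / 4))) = 700866432 / 4324135121221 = 0.00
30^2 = 900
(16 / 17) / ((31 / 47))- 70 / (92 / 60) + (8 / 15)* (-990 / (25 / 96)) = -627790598 / 303025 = -2071.75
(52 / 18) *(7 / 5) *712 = 129584 / 45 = 2879.64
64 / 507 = 0.13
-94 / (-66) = 47 / 33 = 1.42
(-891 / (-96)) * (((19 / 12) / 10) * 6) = 5643 / 640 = 8.82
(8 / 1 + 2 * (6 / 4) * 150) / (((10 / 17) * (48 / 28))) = 27251 / 60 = 454.18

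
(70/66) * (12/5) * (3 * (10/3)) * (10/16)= 175/11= 15.91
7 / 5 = 1.40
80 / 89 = 0.90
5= 5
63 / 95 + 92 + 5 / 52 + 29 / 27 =12515497 / 133380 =93.83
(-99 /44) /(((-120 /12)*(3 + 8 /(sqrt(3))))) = -81 /1480 + 9*sqrt(3) /185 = 0.03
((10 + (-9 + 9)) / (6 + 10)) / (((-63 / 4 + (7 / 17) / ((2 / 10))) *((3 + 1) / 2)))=-85 / 3724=-0.02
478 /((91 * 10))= 239 /455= 0.53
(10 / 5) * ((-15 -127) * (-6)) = 1704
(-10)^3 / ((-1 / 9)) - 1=8999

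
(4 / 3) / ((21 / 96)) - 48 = -880 / 21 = -41.90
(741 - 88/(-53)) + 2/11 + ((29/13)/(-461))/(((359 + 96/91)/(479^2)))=6514328891296/8806019695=739.76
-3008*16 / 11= -48128 / 11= -4375.27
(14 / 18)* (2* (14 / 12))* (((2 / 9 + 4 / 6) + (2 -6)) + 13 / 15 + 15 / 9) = -1274 / 1215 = -1.05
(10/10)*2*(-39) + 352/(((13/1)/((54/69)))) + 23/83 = -1402961/24817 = -56.53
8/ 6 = 4/ 3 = 1.33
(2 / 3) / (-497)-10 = -14912 / 1491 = -10.00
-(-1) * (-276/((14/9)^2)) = -5589/49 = -114.06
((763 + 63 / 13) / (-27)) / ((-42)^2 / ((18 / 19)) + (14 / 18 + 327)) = -0.01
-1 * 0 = 0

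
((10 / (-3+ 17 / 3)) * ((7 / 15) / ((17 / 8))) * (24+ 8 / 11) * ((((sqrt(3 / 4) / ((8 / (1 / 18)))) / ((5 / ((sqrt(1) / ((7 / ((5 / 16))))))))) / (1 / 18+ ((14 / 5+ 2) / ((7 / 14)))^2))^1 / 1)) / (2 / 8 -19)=-sqrt(3) / 2738802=-0.00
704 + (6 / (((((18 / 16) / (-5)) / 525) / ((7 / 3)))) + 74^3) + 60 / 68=19036373 / 51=373262.22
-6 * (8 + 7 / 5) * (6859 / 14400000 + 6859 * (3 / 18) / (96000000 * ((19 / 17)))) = -4394453 / 160000000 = -0.03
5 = 5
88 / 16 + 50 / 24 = 91 / 12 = 7.58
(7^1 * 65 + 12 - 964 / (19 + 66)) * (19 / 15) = 735889 / 1275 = 577.17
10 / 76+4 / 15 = 227 / 570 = 0.40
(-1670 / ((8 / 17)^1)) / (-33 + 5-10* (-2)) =14195 / 32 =443.59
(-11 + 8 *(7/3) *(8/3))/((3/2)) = 25.85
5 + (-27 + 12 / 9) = -20.67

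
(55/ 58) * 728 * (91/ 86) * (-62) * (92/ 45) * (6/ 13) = -159871712/ 3741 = -42735.02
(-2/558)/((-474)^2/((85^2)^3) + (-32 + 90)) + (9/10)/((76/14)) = 192173897614674401/1159576369660387260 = 0.17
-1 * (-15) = 15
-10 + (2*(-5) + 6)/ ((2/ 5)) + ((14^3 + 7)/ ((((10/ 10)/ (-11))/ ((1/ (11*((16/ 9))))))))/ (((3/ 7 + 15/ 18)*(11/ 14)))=-3686213/ 2332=-1580.71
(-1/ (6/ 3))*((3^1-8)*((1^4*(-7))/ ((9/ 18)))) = -35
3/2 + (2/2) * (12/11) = 57/22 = 2.59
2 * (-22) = -44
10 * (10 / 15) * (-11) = -220 / 3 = -73.33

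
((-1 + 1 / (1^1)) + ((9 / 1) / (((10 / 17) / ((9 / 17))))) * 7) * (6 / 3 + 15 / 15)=1701 / 10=170.10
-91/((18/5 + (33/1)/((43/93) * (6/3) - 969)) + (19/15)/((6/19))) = -147470778/12279005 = -12.01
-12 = -12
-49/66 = -0.74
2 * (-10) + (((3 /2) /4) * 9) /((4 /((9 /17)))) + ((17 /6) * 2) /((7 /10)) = -130897 /11424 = -11.46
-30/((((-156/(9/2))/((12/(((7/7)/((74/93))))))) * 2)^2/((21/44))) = -3881115/14291992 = -0.27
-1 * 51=-51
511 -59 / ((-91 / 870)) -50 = 93281 / 91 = 1025.07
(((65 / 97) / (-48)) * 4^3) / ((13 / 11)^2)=-2420 / 3783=-0.64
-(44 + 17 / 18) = -809 / 18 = -44.94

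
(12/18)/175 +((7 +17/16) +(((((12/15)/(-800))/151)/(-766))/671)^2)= 1020353484295639544930021/126495701818016916000000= 8.07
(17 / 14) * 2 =17 / 7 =2.43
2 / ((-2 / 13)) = -13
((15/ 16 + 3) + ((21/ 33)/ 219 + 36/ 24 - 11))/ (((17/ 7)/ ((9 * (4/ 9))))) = -9.16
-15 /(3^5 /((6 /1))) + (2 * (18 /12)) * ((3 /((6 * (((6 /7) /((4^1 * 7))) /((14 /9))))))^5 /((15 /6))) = 12705243.45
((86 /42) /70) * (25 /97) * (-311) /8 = -66865 /228144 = -0.29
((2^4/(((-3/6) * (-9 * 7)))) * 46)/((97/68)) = 100096/6111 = 16.38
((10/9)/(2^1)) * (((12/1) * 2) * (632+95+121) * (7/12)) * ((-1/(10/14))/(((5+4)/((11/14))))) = -65296/81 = -806.12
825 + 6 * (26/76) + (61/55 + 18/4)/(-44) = 76044037/91960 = 826.93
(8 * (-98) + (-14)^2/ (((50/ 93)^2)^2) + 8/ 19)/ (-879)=-1.78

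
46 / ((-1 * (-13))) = 46 / 13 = 3.54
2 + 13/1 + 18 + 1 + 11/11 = 35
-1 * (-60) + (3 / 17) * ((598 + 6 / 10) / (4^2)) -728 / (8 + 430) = 19341761 / 297840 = 64.94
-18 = -18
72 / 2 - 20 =16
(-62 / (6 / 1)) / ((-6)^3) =31 / 648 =0.05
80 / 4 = 20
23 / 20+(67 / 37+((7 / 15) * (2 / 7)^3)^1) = 323261 / 108780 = 2.97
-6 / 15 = -2 / 5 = -0.40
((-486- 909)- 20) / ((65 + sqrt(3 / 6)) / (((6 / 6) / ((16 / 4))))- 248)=-95.42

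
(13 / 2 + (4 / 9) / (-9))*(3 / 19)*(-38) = -1045 / 27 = -38.70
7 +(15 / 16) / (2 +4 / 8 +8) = 397 / 56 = 7.09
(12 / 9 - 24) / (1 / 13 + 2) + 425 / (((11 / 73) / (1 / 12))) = 798779 / 3564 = 224.12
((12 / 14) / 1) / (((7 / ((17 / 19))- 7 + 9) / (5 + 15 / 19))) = 0.51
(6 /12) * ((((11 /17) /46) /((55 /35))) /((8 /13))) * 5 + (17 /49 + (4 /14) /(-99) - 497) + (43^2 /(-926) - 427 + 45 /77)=-25995353267749 /28102114656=-925.03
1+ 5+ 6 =12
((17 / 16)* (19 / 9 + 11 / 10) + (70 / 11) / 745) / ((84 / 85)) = 137233639 / 39650688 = 3.46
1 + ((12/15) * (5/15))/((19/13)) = 337/285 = 1.18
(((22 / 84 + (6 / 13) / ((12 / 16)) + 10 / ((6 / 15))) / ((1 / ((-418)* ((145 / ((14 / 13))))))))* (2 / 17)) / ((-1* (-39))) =-428179345 / 97461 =-4393.34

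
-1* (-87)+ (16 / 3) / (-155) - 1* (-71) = 73454 / 465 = 157.97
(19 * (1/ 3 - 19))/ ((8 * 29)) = -133/ 87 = -1.53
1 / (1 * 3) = 0.33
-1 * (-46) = 46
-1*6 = -6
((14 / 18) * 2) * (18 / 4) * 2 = 14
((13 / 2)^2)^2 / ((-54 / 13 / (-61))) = 22648873 / 864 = 26213.97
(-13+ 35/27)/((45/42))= -4424/405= -10.92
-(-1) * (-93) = -93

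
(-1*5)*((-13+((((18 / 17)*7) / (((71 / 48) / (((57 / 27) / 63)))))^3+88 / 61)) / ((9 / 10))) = 1672887630228650 / 26065011381489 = 64.18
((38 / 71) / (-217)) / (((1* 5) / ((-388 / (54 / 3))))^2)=-1430168 / 31199175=-0.05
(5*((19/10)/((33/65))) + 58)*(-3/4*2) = -5063/44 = -115.07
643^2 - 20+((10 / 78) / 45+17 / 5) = 725573867 / 1755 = 413432.40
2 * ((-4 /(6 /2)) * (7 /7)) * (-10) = 80 /3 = 26.67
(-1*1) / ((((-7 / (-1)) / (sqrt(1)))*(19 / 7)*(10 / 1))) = -1 / 190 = -0.01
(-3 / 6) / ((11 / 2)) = -1 / 11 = -0.09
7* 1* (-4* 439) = -12292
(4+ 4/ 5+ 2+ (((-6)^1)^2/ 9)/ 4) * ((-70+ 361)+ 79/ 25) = 286806/ 125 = 2294.45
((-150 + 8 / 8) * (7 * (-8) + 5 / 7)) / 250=32.95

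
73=73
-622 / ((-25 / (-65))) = -8086 / 5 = -1617.20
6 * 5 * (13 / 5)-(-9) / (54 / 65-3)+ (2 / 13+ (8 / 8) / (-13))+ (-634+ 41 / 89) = -30431105 / 54379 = -559.61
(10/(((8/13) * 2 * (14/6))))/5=39/56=0.70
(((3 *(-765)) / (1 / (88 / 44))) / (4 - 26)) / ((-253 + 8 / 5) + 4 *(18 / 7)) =-26775 / 30943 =-0.87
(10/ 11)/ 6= 5/ 33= 0.15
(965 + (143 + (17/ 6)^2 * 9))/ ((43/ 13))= 61373/ 172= 356.82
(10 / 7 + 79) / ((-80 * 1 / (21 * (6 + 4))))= -1689 / 8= -211.12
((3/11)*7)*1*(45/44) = 945/484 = 1.95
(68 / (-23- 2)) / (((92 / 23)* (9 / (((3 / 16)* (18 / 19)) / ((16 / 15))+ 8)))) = -337637 / 547200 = -0.62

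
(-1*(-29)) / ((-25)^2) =29 / 625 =0.05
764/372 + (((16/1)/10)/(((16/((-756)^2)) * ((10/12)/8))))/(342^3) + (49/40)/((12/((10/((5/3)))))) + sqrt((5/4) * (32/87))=3.36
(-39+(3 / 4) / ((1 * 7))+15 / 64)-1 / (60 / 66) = -39.76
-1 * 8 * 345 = -2760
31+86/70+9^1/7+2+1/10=2493/70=35.61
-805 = -805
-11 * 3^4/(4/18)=-4009.50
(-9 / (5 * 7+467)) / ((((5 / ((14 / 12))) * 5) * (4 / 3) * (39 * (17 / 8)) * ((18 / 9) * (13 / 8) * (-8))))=0.00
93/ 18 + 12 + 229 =1477/ 6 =246.17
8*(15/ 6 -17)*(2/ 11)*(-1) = 232/ 11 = 21.09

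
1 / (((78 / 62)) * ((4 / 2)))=31 / 78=0.40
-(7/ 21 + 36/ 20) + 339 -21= 4738/ 15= 315.87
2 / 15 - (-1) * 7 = 107 / 15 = 7.13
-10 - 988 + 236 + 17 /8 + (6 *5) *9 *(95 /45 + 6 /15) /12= -703.38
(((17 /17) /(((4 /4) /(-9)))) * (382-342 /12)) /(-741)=2121 /494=4.29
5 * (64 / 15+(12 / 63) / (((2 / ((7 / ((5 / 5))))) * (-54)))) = 1723 / 81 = 21.27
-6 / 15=-2 / 5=-0.40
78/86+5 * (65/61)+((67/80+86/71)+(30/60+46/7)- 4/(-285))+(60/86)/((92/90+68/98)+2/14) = 383639250578327/24366740618640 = 15.74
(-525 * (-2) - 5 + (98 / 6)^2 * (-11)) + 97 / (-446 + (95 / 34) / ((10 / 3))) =-514847990 / 272439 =-1889.77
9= 9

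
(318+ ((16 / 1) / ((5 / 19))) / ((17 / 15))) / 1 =371.65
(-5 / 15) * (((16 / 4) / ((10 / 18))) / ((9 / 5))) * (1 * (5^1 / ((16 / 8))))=-10 / 3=-3.33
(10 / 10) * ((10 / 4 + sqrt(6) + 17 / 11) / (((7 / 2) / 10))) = 20 * sqrt(6) / 7 + 890 / 77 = 18.56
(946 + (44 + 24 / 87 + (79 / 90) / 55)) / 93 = 10.65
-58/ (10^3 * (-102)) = 29/ 51000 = 0.00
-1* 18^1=-18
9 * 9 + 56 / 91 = 1061 / 13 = 81.62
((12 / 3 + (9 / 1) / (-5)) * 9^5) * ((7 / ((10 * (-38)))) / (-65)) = 36.82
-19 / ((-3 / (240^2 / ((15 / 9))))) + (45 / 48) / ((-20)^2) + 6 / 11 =3081838113 / 14080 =218880.55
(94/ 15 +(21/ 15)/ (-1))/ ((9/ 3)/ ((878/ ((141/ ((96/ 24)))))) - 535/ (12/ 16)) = -256376/ 37572055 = -0.01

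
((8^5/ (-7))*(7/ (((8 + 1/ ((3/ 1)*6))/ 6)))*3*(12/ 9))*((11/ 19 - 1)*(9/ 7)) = 1019215872/ 19285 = 52850.19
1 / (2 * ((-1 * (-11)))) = 1 / 22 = 0.05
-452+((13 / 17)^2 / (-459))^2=-7953522057491 / 17596287801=-452.00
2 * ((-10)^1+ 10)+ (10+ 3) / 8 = 13 / 8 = 1.62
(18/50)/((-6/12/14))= -252/25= -10.08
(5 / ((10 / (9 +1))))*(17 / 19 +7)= 750 / 19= 39.47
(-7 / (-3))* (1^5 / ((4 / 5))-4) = -77 / 12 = -6.42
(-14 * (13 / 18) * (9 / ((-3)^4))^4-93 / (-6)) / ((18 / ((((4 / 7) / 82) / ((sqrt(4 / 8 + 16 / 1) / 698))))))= 638787613 * sqrt(66) / 5033277711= 1.03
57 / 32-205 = -6503 / 32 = -203.22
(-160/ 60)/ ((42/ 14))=-8/ 9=-0.89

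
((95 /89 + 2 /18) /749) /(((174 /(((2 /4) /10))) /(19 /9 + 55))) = 0.00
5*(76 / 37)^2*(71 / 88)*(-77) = -1794170 / 1369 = -1310.57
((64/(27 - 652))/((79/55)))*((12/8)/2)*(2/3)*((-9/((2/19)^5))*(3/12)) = 6205.92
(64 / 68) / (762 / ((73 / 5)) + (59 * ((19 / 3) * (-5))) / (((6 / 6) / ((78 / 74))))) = -43216 / 88028975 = -0.00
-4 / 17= -0.24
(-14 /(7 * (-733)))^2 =4 /537289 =0.00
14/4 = 7/2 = 3.50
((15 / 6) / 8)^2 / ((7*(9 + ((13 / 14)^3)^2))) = 420175 / 290370532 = 0.00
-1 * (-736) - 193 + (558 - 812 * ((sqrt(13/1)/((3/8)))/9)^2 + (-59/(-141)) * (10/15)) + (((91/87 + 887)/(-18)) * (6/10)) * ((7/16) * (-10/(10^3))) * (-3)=174.16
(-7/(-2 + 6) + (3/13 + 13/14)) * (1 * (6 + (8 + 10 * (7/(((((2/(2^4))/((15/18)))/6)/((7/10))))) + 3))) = -425055/364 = -1167.73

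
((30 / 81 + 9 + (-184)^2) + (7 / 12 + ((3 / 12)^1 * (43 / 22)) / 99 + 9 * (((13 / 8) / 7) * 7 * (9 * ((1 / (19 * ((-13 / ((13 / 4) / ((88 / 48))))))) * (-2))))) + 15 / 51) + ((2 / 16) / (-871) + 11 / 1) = 249110596434643 / 7352919288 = 33879.14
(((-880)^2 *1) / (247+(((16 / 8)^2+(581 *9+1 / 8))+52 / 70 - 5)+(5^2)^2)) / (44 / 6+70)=81312000 / 49539047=1.64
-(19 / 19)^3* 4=-4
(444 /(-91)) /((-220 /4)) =0.09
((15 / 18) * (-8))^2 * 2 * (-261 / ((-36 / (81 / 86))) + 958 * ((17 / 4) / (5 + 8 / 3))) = 141860500 / 2967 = 47812.77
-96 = -96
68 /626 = 34 /313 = 0.11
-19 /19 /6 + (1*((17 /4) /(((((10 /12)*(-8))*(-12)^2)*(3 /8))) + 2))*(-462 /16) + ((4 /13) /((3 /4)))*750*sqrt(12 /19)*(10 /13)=-73697 /1280 + 80000*sqrt(57) /3211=130.52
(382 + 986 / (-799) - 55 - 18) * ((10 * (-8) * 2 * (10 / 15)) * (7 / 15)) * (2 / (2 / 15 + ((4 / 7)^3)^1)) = -11113748800 / 116043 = -95772.68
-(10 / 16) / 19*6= -15 / 76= -0.20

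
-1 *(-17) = 17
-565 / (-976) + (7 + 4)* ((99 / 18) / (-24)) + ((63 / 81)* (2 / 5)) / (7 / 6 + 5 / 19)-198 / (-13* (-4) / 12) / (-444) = -930561929 / 573909960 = -1.62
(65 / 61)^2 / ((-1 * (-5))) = 845 / 3721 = 0.23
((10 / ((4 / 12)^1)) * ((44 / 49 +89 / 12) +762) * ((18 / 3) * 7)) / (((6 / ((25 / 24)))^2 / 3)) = 1415453125 / 16128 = 87763.71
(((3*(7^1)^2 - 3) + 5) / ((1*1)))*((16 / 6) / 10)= 596 / 15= 39.73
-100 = -100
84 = 84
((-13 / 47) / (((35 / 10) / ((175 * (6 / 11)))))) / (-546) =50 / 3619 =0.01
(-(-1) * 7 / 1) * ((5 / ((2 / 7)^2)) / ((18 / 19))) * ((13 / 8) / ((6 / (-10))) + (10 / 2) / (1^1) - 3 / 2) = 619115 / 1728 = 358.28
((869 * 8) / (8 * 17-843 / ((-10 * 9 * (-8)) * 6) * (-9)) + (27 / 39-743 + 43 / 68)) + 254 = -107831575 / 246636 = -437.21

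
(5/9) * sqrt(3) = 5 * sqrt(3)/9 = 0.96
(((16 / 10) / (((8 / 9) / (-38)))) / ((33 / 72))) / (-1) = 8208 / 55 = 149.24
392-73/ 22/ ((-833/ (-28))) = 512982/ 1309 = 391.89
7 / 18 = 0.39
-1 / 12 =-0.08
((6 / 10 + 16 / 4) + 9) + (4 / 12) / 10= 409 / 30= 13.63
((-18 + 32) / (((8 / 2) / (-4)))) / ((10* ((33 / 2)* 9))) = -14 / 1485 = -0.01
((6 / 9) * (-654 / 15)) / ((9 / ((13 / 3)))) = -5668 / 405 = -14.00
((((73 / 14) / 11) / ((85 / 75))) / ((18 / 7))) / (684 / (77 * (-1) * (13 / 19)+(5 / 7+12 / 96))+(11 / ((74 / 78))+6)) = 744976315 / 20158751844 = 0.04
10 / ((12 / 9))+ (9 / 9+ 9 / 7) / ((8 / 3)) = 117 / 14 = 8.36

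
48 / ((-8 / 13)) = -78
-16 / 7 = -2.29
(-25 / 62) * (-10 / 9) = 125 / 279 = 0.45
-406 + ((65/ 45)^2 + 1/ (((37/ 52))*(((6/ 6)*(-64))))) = -19369517/ 47952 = -403.94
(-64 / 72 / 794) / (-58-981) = 4 / 3712347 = 0.00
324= 324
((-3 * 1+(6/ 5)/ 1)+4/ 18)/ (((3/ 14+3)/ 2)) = -1988/ 2025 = -0.98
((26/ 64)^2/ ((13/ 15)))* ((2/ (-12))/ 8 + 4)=12415/ 16384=0.76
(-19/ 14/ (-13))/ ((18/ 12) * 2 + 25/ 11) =209/ 10556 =0.02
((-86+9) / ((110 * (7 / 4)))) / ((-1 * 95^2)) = 2 / 45125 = 0.00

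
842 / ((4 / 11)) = 4631 / 2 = 2315.50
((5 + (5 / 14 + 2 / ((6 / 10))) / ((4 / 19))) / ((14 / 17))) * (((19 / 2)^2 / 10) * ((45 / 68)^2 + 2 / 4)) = 1185202349 / 5117952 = 231.58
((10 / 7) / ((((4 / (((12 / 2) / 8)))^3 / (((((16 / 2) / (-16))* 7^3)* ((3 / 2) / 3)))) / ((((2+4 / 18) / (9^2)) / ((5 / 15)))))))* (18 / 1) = -1225 / 1024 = -1.20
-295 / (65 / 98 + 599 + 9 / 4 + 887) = -57820 / 291827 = -0.20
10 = 10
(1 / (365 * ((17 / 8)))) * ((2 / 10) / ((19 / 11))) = 88 / 589475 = 0.00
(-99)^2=9801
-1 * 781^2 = -609961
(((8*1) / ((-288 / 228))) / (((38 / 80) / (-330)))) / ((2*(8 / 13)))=3575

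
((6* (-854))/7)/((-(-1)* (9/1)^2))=-244/27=-9.04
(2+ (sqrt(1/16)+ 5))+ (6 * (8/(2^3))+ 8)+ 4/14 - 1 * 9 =351/28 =12.54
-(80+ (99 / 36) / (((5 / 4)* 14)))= -5611 / 70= -80.16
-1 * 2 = -2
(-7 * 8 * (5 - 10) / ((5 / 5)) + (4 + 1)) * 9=2565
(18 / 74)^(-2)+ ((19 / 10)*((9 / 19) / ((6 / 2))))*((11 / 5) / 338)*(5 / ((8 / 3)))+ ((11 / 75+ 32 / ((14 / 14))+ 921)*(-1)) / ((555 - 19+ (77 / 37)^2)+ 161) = 81728283165923 / 5257244023200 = 15.55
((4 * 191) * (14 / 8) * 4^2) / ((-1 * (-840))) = 382 / 15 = 25.47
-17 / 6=-2.83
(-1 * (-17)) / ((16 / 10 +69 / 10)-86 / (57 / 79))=-1938 / 12619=-0.15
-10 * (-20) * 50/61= 10000/61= 163.93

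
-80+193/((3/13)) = 756.33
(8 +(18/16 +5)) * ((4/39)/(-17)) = -113/1326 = -0.09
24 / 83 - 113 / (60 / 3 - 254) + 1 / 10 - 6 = -248987 / 48555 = -5.13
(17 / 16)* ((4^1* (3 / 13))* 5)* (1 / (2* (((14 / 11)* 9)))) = 0.21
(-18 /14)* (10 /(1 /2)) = -180 /7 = -25.71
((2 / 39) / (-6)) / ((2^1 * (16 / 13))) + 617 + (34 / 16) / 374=1954663 / 3168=617.00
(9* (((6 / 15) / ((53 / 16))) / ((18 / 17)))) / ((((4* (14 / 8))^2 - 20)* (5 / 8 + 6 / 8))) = 2176 / 84535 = 0.03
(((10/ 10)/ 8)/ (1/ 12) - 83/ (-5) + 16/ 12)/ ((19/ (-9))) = -1749/ 190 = -9.21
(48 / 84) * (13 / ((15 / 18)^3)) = 11232 / 875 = 12.84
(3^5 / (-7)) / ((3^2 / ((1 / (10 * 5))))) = -0.08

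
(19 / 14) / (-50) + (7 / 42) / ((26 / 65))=0.39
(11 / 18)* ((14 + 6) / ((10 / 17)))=187 / 9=20.78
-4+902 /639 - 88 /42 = -20950 /4473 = -4.68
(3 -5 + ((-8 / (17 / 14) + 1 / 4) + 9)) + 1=1.66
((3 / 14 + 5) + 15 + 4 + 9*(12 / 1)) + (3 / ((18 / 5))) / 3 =8347 / 63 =132.49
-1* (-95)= 95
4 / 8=1 / 2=0.50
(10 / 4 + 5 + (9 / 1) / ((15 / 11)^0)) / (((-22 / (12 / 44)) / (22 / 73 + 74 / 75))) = -5289 / 20075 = -0.26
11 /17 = 0.65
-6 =-6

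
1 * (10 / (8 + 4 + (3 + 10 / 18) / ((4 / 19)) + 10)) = 9 / 35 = 0.26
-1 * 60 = -60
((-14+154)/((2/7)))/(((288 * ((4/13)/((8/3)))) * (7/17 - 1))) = -10829/432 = -25.07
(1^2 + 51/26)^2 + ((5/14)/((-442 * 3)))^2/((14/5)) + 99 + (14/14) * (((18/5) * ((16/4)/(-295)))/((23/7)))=107.76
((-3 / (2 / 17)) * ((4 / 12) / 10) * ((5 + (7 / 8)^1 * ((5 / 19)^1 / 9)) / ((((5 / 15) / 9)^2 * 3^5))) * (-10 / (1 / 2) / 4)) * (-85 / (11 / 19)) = -903125 / 96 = -9407.55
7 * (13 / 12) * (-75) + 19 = -2199 / 4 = -549.75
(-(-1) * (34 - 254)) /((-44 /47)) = 235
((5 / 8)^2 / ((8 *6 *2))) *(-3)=-25 / 2048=-0.01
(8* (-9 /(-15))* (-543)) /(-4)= 651.60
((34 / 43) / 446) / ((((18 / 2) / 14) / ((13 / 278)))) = 1547 / 11995839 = 0.00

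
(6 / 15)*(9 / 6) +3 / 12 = 17 / 20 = 0.85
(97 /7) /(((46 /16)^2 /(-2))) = -12416 /3703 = -3.35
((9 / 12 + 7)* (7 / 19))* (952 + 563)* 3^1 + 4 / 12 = 2958871 / 228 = 12977.50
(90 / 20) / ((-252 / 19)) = -19 / 56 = -0.34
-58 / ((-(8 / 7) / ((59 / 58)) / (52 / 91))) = 59 / 2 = 29.50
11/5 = 2.20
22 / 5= 4.40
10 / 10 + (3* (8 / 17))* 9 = 233 / 17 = 13.71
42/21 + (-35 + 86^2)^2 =54184323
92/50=46/25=1.84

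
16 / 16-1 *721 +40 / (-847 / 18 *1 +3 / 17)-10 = -2096818 / 2869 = -730.85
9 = 9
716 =716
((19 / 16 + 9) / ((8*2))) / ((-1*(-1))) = 163 / 256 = 0.64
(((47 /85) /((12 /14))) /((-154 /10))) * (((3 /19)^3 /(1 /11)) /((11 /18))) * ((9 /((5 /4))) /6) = -22842 /6413165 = -0.00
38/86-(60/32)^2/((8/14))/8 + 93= 8161139/88064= 92.67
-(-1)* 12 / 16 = 3 / 4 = 0.75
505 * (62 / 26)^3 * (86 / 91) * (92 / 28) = 29757931990 / 1399489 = 21263.43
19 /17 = 1.12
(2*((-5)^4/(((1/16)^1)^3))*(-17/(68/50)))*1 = -64000000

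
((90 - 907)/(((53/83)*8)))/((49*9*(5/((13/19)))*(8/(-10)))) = 46397/747936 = 0.06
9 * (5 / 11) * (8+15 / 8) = 3555 / 88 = 40.40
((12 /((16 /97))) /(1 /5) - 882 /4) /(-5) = -573 /20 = -28.65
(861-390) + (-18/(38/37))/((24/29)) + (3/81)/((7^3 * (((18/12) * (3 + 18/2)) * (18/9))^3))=3692836122715/8209543104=449.82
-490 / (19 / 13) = -6370 / 19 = -335.26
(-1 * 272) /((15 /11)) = -2992 /15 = -199.47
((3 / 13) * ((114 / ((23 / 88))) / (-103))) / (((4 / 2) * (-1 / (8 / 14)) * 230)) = 30096 / 24791585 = 0.00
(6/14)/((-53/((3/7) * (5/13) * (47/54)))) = -235/202566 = -0.00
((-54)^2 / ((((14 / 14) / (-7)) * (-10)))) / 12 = 1701 / 10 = 170.10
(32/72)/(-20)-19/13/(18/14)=-226/195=-1.16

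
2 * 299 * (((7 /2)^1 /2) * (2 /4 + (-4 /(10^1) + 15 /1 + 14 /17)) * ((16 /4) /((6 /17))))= 5665751 /30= 188858.37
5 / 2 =2.50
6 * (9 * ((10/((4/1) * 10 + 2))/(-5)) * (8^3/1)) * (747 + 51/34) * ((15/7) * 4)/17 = -413890560/833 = -496867.42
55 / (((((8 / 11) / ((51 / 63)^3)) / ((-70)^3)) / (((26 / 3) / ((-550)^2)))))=-63869 / 162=-394.25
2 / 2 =1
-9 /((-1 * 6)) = 3 /2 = 1.50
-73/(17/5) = -365/17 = -21.47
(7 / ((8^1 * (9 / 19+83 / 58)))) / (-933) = -3857 / 7833468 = -0.00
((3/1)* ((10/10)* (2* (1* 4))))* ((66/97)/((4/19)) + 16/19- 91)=-3844908/1843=-2086.22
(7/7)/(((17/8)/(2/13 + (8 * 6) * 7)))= 34960/221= 158.19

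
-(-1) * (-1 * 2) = -2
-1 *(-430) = 430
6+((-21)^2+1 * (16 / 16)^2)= 448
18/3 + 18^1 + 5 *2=34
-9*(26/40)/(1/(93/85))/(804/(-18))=32643/227800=0.14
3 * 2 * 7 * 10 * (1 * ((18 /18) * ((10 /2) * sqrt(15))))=2100 * sqrt(15)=8133.27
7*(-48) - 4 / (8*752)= -505345 / 1504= -336.00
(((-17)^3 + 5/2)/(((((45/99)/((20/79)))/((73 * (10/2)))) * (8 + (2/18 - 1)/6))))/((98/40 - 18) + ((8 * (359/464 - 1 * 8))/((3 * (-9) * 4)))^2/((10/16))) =13054448960298900/1549603462063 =8424.38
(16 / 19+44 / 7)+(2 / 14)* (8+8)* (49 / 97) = 106852 / 12901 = 8.28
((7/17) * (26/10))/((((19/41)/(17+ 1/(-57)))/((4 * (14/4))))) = 549.26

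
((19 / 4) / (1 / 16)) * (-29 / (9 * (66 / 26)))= -28652 / 297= -96.47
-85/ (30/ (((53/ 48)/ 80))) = -901/ 23040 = -0.04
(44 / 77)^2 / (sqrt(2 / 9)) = 24 * sqrt(2) / 49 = 0.69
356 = 356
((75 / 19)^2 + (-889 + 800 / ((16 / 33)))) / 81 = 280346 / 29241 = 9.59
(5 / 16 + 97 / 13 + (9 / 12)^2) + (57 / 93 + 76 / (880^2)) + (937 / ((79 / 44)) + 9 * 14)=4048422355903 / 6163643200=656.82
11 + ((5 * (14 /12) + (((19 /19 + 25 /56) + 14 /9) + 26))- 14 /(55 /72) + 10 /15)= 781003 /27720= 28.17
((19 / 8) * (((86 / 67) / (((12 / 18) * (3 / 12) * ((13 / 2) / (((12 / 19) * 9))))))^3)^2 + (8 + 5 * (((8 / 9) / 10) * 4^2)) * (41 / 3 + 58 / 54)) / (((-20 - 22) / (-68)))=359211.03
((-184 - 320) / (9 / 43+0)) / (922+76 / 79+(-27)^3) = 190232 / 1482043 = 0.13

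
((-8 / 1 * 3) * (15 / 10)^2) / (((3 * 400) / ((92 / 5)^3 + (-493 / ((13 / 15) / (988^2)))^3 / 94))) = 12038120476560455692386826872 / 146875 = 81961671329773315352420.95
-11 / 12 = -0.92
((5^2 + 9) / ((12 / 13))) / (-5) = -221 / 30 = -7.37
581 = 581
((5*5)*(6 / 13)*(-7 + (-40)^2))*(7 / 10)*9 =1505385 / 13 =115798.85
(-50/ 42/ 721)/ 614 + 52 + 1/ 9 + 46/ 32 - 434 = -84885468365/ 223117776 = -380.45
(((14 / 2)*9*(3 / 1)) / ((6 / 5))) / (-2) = -315 / 4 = -78.75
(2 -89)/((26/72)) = -3132/13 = -240.92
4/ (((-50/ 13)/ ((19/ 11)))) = -494/ 275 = -1.80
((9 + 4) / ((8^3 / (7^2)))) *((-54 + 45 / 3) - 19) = -18473 / 256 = -72.16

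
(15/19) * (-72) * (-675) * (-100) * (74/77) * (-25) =134865000000/1463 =92183868.76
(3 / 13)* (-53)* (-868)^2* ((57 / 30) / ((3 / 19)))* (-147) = 1059521712312 / 65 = 16300334035.57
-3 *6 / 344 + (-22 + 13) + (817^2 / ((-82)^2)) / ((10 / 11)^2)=3211213567 / 28913200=111.06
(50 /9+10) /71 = 140 /639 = 0.22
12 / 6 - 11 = -9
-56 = -56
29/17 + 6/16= 283/136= 2.08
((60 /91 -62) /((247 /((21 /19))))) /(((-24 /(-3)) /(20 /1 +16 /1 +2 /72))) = -3619927 /2928432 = -1.24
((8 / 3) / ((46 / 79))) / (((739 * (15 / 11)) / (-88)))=-305888 / 764865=-0.40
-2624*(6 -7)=2624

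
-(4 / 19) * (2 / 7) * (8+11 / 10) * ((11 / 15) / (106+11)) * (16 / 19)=-704 / 243675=-0.00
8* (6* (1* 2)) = 96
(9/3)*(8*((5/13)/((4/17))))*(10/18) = 850/39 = 21.79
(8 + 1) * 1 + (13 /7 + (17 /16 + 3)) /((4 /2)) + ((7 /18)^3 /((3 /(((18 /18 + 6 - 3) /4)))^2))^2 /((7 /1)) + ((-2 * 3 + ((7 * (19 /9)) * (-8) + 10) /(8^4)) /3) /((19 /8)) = 16289307474673 /1465654756608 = 11.11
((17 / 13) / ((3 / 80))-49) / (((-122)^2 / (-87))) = 15979 / 193492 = 0.08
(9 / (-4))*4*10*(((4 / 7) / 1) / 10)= -36 / 7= -5.14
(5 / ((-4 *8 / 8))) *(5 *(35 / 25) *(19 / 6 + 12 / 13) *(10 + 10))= -55825 / 78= -715.71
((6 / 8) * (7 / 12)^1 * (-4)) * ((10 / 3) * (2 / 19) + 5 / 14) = -565 / 456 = -1.24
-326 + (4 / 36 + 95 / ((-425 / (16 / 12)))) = -249533 / 765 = -326.19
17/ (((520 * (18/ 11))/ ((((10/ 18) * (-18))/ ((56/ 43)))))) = -8041/ 52416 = -0.15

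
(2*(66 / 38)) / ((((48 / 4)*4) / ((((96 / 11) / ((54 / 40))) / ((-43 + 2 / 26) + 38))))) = -65 / 684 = -0.10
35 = 35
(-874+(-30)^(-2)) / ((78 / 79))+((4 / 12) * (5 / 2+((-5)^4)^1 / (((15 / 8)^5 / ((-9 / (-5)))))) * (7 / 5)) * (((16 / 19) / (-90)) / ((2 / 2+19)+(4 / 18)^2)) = -856007446891 / 967005000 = -885.22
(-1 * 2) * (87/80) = -87/40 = -2.18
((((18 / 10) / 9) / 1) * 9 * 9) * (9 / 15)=243 / 25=9.72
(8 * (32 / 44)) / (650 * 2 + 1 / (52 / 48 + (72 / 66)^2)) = 13204 / 2951267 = 0.00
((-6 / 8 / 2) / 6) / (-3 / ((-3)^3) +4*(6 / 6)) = -0.02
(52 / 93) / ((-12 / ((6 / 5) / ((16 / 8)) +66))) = -481 / 155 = -3.10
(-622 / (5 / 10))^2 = 1547536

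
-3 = -3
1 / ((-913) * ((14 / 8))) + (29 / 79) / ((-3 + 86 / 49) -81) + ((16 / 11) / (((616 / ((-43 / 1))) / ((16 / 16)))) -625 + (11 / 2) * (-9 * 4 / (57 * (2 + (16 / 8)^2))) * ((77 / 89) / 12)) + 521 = -3378647730783883 / 32440718026860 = -104.15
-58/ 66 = -29/ 33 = -0.88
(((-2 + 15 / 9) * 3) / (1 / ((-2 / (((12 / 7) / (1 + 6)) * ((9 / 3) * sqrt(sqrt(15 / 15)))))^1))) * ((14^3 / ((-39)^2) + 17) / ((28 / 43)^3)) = 2273979707 / 12265344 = 185.40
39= 39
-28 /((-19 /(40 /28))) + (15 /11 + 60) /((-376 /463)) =-5772535 /78584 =-73.46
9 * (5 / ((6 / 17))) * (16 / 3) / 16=85 / 2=42.50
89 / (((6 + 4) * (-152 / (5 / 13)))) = -89 / 3952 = -0.02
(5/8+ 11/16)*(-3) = -63/16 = -3.94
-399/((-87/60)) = 7980/29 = 275.17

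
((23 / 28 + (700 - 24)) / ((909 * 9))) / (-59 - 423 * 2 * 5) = -6317 / 327490884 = -0.00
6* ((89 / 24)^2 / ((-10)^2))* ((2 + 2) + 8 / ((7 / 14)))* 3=7921 / 160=49.51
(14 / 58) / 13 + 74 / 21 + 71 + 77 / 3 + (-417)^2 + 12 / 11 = 173990.30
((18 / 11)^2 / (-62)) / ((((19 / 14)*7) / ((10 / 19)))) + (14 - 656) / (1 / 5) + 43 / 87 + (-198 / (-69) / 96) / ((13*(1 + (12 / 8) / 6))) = -2261064415896233 / 704489788860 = -3209.51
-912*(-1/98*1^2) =456/49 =9.31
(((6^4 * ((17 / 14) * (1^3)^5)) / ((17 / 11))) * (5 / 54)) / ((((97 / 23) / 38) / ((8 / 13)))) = 4614720 / 8827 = 522.80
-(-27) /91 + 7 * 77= 49076 /91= 539.30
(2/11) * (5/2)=5/11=0.45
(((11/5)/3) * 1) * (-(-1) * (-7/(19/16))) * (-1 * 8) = 34.58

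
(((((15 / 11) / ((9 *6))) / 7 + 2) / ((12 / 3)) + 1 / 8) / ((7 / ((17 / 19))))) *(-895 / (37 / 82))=-1082319025 / 6820506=-158.69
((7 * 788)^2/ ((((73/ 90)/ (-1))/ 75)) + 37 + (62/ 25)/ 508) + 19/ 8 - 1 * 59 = -5216581627579623/ 1854200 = -2813386704.55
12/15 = 4/5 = 0.80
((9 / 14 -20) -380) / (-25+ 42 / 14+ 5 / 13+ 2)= 20.36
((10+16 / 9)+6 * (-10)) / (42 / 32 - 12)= 6944 / 1539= 4.51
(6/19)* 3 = 18/19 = 0.95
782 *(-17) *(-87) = 1156578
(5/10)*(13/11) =13/22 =0.59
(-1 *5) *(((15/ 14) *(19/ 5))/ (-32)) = 285/ 448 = 0.64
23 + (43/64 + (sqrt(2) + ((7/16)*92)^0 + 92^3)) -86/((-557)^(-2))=-25902699.91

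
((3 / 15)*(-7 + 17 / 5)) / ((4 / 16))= -72 / 25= -2.88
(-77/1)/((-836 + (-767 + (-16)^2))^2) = -0.00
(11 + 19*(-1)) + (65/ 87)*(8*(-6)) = -43.86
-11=-11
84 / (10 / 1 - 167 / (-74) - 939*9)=-6216 / 624467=-0.01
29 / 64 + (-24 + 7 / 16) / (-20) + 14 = 2501 / 160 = 15.63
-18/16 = -9/8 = -1.12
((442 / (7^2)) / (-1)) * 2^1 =-884 / 49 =-18.04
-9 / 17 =-0.53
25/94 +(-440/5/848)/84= 110783/418488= 0.26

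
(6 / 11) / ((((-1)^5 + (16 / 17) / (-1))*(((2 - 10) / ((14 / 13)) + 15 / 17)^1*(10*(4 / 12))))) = 6069 / 471295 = 0.01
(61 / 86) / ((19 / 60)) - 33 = -25131 / 817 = -30.76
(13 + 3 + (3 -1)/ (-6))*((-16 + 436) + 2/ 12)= 118487/ 18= 6582.61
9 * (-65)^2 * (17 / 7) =646425 / 7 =92346.43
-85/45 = -17/9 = -1.89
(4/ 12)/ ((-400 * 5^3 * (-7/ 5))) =1/ 210000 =0.00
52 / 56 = 13 / 14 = 0.93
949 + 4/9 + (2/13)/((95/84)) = 10554587/11115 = 949.58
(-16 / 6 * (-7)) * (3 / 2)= 28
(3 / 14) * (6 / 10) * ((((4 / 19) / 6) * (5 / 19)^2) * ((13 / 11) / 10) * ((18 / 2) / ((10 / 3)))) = 1053 / 10562860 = 0.00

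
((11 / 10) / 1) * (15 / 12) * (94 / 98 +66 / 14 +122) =8602 / 49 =175.55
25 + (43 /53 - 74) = -2554 /53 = -48.19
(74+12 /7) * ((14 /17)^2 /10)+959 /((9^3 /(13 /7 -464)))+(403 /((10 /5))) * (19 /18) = -390.12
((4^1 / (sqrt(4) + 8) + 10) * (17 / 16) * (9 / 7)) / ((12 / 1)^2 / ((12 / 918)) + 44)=1989 / 1548400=0.00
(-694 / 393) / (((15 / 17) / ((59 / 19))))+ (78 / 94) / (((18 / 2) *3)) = -32554069 / 5264235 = -6.18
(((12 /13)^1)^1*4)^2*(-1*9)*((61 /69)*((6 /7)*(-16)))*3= 121430016 /27209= 4462.86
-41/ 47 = -0.87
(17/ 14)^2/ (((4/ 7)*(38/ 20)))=1445/ 1064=1.36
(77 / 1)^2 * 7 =41503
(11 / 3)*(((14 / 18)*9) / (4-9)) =-77 / 15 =-5.13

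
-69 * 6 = -414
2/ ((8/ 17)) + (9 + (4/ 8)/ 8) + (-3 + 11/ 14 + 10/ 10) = 1355/ 112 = 12.10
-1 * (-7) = 7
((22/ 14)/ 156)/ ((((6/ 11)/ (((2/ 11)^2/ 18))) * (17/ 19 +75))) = 19/ 42515928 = 0.00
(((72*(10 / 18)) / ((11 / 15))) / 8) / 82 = 75 / 902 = 0.08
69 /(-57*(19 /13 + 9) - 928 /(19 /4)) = -0.09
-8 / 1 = -8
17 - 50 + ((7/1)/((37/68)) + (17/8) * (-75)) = -53135/296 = -179.51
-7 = -7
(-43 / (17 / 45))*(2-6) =7740 / 17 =455.29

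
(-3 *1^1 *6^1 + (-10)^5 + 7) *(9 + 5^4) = -63406974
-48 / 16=-3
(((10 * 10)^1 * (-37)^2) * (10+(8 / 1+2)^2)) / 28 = 3764750 / 7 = 537821.43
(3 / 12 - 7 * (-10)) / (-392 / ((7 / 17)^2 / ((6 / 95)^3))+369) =240922375 / 1263487932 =0.19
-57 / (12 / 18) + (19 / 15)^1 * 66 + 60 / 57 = -161 / 190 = -0.85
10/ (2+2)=2.50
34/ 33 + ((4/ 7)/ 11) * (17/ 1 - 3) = 58/ 33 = 1.76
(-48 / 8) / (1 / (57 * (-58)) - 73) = 19836 / 241339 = 0.08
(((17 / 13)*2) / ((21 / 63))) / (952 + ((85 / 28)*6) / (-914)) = 76776 / 9315293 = 0.01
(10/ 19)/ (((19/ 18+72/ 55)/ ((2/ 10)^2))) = 396/ 44479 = 0.01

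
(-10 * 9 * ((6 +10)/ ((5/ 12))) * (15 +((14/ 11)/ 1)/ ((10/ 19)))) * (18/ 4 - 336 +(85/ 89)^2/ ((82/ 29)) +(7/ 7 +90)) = 14458016.72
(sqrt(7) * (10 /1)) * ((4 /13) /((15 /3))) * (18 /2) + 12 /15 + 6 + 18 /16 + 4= 477 /40 + 72 * sqrt(7) /13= 26.58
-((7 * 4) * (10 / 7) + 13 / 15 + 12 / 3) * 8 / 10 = -2692 / 75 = -35.89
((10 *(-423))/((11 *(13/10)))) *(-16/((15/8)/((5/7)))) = 1804800/1001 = 1803.00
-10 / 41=-0.24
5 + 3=8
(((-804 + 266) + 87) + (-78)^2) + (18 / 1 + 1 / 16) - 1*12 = 90225 / 16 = 5639.06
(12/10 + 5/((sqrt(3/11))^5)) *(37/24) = 37/20 + 22385 *sqrt(33)/648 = 200.29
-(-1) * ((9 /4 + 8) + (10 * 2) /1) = 121 /4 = 30.25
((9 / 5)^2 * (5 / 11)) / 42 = 27 / 770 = 0.04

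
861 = 861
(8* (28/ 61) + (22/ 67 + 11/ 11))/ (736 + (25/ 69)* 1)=1410153/ 207656383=0.01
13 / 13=1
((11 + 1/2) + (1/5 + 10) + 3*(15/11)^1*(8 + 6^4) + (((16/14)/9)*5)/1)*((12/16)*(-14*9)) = -506225.20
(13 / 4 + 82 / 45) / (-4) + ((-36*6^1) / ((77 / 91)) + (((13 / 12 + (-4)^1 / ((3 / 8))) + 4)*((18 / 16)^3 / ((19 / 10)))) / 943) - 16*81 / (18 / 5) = -5599321239539 / 9081768960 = -616.55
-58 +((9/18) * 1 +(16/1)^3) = 8077/2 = 4038.50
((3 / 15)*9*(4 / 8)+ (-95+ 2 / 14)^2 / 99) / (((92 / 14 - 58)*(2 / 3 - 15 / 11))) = 4452619 / 1738800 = 2.56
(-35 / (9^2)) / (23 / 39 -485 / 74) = 4810 / 66393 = 0.07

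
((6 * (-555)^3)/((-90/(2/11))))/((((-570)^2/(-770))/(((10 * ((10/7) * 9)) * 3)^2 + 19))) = -1846537639715/2527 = -730723244.84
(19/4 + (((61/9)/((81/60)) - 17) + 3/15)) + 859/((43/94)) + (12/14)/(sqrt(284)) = 3 * sqrt(71)/497 + 390956551/208980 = 1870.84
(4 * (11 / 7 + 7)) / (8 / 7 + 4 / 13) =260 / 11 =23.64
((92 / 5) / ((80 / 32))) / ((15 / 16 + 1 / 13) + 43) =38272 / 228875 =0.17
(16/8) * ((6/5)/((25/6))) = 72/125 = 0.58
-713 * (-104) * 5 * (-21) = -7785960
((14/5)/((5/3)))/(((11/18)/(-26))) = -19656/275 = -71.48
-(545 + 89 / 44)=-24069 / 44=-547.02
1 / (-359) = -1 / 359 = -0.00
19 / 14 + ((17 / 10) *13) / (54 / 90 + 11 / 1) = 2649 / 812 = 3.26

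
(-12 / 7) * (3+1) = -48 / 7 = -6.86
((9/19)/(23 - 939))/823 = -9/14323492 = -0.00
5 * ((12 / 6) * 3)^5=38880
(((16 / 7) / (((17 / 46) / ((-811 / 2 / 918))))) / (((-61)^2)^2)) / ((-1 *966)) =3244 / 15881747306481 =0.00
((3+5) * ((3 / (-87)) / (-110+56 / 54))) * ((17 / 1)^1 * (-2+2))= 0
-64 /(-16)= 4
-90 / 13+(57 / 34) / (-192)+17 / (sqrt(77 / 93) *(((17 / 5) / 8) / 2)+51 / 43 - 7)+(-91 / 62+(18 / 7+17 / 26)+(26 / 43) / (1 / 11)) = -14225442106567100791 / 9808277549257043584 - 42748880 *sqrt(7161) / 37158854203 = -1.55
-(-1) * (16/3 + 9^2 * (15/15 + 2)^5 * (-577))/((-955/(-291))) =-3304911929/955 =-3460640.76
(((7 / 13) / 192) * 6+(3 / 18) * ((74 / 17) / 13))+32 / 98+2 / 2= 1454549 / 1039584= 1.40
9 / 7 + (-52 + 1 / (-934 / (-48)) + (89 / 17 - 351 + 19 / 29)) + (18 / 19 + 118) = -8476583448 / 30620723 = -276.83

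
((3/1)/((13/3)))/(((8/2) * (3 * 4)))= 3/208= 0.01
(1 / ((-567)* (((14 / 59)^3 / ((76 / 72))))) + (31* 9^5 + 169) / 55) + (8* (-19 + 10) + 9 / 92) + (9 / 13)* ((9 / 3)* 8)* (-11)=15212049109045463 / 460546566480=33030.43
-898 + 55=-843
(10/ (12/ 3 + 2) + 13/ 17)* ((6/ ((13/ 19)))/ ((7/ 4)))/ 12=4712/ 4641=1.02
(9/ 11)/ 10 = 9/ 110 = 0.08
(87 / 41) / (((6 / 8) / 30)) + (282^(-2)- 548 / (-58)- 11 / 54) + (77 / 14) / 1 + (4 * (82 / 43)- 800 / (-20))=1796084144945 / 12197470644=147.25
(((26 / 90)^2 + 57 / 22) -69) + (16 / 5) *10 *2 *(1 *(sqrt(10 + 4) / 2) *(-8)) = -1024.19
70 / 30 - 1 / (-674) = 4721 / 2022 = 2.33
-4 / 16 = -1 / 4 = -0.25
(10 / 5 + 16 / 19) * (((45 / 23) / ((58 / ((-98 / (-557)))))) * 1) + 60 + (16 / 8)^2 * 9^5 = 1667698383486 / 7058861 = 236256.02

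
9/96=3/32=0.09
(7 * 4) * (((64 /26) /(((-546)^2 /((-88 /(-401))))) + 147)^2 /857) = 13047301838634305310916 /18480291611381424279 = 706.01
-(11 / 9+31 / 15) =-148 / 45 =-3.29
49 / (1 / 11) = 539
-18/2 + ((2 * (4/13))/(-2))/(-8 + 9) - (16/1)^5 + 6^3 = -13628801/13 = -1048369.31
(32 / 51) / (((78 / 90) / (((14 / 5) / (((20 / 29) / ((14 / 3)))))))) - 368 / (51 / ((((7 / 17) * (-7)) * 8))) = 10149664 / 56355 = 180.10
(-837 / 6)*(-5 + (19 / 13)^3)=575577 / 2197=261.98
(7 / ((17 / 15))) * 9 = 945 / 17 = 55.59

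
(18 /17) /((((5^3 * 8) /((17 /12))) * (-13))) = -3 /26000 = -0.00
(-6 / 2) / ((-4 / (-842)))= -1263 / 2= -631.50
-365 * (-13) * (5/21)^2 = 118625/441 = 268.99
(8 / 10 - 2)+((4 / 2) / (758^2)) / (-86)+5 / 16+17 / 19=67941813 / 9388375760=0.01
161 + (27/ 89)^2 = 1276010/ 7921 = 161.09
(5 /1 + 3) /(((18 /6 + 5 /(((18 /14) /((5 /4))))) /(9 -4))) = 1440 /283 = 5.09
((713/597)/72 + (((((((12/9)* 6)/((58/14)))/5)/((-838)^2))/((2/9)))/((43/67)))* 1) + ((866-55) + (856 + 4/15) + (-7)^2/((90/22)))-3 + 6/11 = 1676.81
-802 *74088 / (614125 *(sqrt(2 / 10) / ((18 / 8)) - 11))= 2139068736 *sqrt(5) / 30085369625 + 52941951216 / 6017073925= 8.96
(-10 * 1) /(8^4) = -5 /2048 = -0.00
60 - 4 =56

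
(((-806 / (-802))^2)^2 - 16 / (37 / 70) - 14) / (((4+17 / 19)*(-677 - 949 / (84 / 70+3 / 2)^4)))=6055173676352132631 / 476171758716296048273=0.01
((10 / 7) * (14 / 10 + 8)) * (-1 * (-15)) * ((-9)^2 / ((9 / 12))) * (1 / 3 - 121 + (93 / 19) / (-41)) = -2627614.25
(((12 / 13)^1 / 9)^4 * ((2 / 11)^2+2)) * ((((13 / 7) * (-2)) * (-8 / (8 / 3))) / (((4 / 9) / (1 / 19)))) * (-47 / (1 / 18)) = -8879616 / 35356321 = -0.25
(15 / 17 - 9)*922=-127236 / 17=-7484.47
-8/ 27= -0.30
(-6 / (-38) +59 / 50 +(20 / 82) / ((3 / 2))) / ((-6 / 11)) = -1928663 / 701100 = -2.75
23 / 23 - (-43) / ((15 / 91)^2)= 356308 / 225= 1583.59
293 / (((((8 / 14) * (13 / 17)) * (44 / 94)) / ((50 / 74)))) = 40968725 / 42328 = 967.89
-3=-3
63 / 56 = 9 / 8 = 1.12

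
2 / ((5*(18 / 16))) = 0.36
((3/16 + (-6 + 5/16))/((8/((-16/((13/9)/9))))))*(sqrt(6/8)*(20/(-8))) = -4455*sqrt(3)/52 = -148.39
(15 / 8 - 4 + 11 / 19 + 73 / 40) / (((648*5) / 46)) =1219 / 307800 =0.00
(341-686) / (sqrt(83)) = -345 * sqrt(83) / 83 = -37.87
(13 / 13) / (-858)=-0.00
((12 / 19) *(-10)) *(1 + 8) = -56.84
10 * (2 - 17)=-150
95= 95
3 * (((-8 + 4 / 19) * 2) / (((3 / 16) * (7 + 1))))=-592 / 19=-31.16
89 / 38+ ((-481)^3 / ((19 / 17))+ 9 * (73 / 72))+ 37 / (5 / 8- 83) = -9973773561339 / 100168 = -99570457.25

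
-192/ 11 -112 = -1424/ 11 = -129.45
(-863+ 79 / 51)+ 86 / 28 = -612883 / 714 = -858.38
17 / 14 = 1.21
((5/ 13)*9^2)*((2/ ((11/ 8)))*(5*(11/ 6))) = 5400/ 13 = 415.38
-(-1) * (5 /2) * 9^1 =45 /2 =22.50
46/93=0.49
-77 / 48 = -1.60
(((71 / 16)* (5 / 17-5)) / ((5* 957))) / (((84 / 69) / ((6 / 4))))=-0.01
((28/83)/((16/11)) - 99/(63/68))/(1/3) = -743391/2324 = -319.88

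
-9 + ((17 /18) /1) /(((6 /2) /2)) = -226 /27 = -8.37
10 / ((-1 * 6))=-5 / 3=-1.67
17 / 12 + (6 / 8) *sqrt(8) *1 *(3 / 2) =17 / 12 + 9 *sqrt(2) / 4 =4.60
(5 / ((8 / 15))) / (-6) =-25 / 16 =-1.56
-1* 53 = -53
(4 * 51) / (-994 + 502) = -17 / 41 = -0.41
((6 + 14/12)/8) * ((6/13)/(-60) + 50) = 279457/6240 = 44.78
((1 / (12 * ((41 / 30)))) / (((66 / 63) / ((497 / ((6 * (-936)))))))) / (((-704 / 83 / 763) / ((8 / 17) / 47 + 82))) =12030660476555 / 316599748608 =38.00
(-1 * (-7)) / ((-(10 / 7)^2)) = -343 / 100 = -3.43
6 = 6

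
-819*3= -2457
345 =345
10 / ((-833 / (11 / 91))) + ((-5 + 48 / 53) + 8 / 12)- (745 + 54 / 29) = -262247504768 / 349527633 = -750.29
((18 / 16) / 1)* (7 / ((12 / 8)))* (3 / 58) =63 / 232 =0.27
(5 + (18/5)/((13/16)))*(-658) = -403354/65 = -6205.45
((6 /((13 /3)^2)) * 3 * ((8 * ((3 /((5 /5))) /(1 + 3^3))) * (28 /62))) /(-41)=-1944 /214799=-0.01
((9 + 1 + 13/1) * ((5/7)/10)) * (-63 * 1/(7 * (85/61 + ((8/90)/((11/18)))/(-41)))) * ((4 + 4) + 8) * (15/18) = -63275300/446103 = -141.84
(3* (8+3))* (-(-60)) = 1980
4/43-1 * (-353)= 353.09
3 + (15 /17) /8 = 423 /136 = 3.11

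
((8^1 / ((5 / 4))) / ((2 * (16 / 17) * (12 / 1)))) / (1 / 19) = 5.38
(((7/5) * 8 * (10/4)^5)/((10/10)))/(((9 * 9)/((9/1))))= 4375/36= 121.53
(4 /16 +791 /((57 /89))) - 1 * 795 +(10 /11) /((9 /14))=3323609 /7524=441.73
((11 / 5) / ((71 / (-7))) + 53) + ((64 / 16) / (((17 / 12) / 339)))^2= 916239.58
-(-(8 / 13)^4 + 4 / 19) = -36420 / 542659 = -0.07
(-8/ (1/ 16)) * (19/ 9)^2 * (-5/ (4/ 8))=462080/ 81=5704.69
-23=-23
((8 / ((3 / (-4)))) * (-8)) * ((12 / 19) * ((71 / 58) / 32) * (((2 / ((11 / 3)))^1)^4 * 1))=0.18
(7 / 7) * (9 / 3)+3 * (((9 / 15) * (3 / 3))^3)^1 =456 / 125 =3.65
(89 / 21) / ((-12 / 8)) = -178 / 63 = -2.83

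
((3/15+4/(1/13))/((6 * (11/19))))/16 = 1653/1760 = 0.94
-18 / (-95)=18 / 95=0.19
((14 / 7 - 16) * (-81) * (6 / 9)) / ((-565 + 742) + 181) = 378 / 179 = 2.11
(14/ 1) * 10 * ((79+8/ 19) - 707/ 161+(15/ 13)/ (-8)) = 119118895/ 11362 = 10483.97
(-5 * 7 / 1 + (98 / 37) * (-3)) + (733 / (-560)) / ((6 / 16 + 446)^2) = -709204868699 / 16513893095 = -42.95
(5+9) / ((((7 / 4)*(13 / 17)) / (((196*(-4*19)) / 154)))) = -144704 / 143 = -1011.92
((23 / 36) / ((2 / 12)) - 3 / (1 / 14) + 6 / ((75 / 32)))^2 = 28526281 / 22500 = 1267.83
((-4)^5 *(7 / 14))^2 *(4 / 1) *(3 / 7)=3145728 / 7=449389.71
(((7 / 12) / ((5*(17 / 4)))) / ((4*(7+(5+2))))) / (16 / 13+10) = 13 / 297840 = 0.00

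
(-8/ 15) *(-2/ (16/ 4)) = 4/ 15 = 0.27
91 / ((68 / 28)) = 637 / 17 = 37.47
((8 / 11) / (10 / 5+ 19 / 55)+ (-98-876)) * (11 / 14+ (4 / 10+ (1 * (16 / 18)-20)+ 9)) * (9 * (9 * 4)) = 4237695228 / 1505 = 2815744.34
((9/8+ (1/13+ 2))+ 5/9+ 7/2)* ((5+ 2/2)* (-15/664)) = -33965/34528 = -0.98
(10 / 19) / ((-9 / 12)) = -40 / 57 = -0.70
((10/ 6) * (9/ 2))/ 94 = 15/ 188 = 0.08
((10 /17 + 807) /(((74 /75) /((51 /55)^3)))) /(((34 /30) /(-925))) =-1417862475 /2662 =-532630.53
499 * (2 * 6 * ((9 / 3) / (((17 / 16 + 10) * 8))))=11976 / 59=202.98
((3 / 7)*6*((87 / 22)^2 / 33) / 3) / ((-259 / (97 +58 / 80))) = -29587221 / 193048240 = -0.15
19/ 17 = 1.12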